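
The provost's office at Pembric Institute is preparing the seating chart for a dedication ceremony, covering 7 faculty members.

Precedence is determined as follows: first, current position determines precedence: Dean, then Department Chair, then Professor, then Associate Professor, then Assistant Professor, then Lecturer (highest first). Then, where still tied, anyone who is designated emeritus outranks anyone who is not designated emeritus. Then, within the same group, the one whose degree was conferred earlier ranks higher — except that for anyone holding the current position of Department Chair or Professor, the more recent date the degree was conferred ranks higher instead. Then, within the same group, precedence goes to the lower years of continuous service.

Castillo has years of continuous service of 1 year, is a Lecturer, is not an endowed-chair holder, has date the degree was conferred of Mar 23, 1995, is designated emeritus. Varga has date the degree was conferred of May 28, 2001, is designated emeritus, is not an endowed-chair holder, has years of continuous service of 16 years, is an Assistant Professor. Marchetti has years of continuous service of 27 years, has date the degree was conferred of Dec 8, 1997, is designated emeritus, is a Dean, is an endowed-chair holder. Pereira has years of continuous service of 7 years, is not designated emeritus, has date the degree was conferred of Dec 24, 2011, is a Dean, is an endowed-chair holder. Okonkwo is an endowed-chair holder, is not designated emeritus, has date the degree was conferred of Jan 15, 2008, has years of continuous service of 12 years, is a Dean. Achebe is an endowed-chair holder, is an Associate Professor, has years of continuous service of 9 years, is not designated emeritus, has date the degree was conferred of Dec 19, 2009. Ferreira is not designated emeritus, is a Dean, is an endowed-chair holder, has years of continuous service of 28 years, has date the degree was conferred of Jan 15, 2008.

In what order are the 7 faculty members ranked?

By current position: Marchetti, Okonkwo, Ferreira and Pereira (Dean); then Achebe (Associate Professor); then Varga (Assistant Professor); then Castillo (Lecturer).
Among Marchetti, Okonkwo, Ferreira and Pereira, designated emeritus before not designated emeritus: Marchetti (designated emeritus) before Okonkwo, Ferreira and Pereira (not designated emeritus).
Among Okonkwo, Ferreira and Pereira, by date the degree was conferred (earlier first): Okonkwo and Ferreira (Jan 15, 2008) before Pereira (Dec 24, 2011).
Among Okonkwo and Ferreira, by years of continuous service (lower first): Okonkwo (12 years) before Ferreira (28 years).
Full order: Marchetti, Okonkwo, Ferreira, Pereira, Achebe, Varga, Castillo.

Marchetti, Okonkwo, Ferreira, Pereira, Achebe, Varga, Castillo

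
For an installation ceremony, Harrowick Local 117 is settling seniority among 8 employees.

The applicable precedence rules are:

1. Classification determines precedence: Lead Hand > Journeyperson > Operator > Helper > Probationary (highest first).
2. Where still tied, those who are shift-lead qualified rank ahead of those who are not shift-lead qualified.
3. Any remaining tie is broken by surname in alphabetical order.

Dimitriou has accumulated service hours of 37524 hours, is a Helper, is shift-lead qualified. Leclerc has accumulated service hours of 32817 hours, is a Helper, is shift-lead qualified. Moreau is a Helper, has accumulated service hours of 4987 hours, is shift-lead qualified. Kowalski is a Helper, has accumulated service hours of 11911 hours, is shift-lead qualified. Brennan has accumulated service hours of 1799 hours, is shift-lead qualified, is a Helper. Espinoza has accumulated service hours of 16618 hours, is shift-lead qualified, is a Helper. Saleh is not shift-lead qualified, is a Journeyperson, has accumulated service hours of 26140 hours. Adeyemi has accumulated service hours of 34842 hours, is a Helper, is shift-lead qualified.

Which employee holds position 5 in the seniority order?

Espinoza

By classification: Saleh (Journeyperson); then Adeyemi, Brennan, Dimitriou, Espinoza, Kowalski, Leclerc and Moreau (Helper).
Adeyemi, Brennan, Dimitriou, Espinoza, Kowalski, Leclerc and Moreau are each shift-lead qualified, so the next rule applies.
Among Adeyemi, Brennan, Dimitriou, Espinoza, Kowalski, Leclerc and Moreau, alphabetically by surname: Adeyemi before Brennan before Dimitriou before Espinoza before Kowalski before Leclerc before Moreau.
Order: Saleh, Adeyemi, Brennan, Dimitriou, Espinoza, Kowalski, Leclerc, Moreau.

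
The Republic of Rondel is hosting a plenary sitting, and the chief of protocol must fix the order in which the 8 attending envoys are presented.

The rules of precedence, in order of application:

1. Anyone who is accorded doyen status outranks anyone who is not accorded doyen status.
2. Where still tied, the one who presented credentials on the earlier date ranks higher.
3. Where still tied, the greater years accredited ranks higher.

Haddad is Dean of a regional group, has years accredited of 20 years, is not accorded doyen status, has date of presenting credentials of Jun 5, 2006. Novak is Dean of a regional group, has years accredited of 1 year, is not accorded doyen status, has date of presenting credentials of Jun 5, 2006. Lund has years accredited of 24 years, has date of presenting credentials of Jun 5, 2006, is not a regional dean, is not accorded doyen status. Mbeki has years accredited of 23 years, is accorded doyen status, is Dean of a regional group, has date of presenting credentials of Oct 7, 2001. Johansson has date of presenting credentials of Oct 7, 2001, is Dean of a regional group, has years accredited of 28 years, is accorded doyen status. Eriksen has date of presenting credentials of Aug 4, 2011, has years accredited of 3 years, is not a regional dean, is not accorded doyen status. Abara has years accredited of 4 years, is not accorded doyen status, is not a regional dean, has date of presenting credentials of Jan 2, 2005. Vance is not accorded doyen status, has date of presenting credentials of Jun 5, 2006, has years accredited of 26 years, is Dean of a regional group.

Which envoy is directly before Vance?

By the first rule: Johansson and Mbeki (both accorded doyen status); then Abara, Vance, Lund, Haddad, Novak and Eriksen (each not accorded doyen status).
Johansson and Mbeki both have date of presenting credentials Oct 7, 2001, so the next rule applies.
Among Johansson and Mbeki, by years accredited (higher first): Johansson (28 years) before Mbeki (23 years).
Among Abara, Vance, Lund, Haddad, Novak and Eriksen, by date of presenting credentials (earlier first): Abara (Jan 2, 2005) before Vance, Lund, Haddad and Novak (Jun 5, 2006) before Eriksen (Aug 4, 2011).
Among Vance, Lund, Haddad and Novak, by years accredited (higher first): Vance (26 years) before Lund (24 years) before Haddad (20 years) before Novak (1 year).
Order: Johansson, Mbeki, Abara, Vance, Lund, Haddad, Novak, Eriksen.

Abara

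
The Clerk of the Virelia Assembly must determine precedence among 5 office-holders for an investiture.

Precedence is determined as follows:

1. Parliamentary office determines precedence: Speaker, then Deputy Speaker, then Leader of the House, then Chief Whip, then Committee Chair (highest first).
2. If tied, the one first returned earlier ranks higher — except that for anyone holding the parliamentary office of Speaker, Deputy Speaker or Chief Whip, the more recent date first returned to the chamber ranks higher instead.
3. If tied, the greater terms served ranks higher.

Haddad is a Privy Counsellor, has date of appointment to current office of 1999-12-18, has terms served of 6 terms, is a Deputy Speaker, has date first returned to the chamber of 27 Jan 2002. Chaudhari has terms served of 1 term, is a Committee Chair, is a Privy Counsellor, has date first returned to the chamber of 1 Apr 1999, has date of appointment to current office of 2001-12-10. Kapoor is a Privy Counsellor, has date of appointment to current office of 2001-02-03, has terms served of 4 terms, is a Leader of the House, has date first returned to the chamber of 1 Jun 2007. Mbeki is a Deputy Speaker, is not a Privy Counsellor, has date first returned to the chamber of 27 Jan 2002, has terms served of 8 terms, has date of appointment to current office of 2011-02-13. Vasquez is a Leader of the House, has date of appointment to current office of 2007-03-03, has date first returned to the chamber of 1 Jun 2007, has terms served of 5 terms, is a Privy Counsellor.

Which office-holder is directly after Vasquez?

By parliamentary office: Mbeki and Haddad (Deputy Speaker); then Vasquez and Kapoor (Leader of the House); then Chaudhari (Committee Chair).
Mbeki and Haddad both have date first returned to the chamber 27 Jan 2002, so the next rule applies.
Among Mbeki and Haddad, by terms served (higher first): Mbeki (8 terms) before Haddad (6 terms).
Vasquez and Kapoor both have date first returned to the chamber 1 Jun 2007, so the next rule applies.
Among Vasquez and Kapoor, by terms served (higher first): Vasquez (5 terms) before Kapoor (4 terms).
Order: Mbeki, Haddad, Vasquez, Kapoor, Chaudhari.

Kapoor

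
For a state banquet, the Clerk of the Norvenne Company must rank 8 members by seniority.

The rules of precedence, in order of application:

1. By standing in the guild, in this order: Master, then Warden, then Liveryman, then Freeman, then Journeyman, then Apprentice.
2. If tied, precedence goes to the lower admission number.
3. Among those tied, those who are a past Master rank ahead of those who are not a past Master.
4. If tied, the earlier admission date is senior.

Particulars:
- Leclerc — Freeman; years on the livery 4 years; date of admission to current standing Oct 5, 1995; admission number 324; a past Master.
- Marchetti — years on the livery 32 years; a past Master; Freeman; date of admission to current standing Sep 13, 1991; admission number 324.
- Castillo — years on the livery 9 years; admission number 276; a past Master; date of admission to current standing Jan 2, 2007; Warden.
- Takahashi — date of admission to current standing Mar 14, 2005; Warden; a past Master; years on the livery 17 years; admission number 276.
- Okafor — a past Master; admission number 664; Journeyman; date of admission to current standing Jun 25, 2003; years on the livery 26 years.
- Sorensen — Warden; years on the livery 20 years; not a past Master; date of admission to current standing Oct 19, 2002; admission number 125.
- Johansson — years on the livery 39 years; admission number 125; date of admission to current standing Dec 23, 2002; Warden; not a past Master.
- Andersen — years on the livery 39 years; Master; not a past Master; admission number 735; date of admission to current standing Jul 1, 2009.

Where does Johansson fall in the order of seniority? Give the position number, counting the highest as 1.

By standing in the guild: Andersen (Master); then Sorensen, Johansson, Takahashi and Castillo (Warden); then Marchetti and Leclerc (Freeman); then Okafor (Journeyman).
Among Sorensen, Johansson, Takahashi and Castillo, by admission number (lower first): Sorensen and Johansson (125) before Takahashi and Castillo (276).
Sorensen and Johansson are each not a past Master, so the next rule applies.
Among Sorensen and Johansson, by date of admission to current standing (earlier first): Sorensen (Oct 19, 2002) before Johansson (Dec 23, 2002).
Takahashi and Castillo are each a past Master, so the next rule applies.
Among Takahashi and Castillo, by date of admission to current standing (earlier first): Takahashi (Mar 14, 2005) before Castillo (Jan 2, 2007).
Marchetti and Leclerc both have admission number 324, so the next rule applies.
Marchetti and Leclerc are each a past Master, so the next rule applies.
Among Marchetti and Leclerc, by date of admission to current standing (earlier first): Marchetti (Sep 13, 1991) before Leclerc (Oct 5, 1995).
Order: Andersen, Sorensen, Johansson, Takahashi, Castillo, Marchetti, Leclerc, Okafor. So position 3.

3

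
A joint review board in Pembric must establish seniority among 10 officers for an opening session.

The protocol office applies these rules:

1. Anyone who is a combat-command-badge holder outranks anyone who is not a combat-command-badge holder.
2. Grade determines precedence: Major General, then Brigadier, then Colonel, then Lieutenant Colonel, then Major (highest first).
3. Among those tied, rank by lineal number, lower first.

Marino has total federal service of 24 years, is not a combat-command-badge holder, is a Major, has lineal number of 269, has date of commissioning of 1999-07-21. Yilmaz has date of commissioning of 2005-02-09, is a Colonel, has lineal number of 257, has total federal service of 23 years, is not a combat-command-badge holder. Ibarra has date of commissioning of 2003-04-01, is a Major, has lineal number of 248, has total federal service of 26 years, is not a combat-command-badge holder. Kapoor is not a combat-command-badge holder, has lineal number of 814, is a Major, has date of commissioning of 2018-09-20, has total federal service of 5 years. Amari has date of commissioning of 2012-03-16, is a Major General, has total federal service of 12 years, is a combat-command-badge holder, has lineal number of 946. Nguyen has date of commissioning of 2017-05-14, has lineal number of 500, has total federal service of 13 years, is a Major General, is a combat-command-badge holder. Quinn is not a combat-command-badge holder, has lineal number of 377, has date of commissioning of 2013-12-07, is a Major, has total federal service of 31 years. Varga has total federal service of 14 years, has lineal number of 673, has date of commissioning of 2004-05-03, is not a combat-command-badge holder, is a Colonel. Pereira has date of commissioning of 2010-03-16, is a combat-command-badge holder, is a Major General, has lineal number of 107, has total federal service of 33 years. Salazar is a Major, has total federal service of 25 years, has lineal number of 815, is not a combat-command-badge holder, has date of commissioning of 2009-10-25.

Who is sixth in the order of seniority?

By the first rule: Pereira, Nguyen and Amari (each a combat-command-badge holder); then Yilmaz, Varga, Ibarra, Marino, Quinn, Kapoor and Salazar (each not a combat-command-badge holder).
Pereira, Nguyen and Amari are each Major General, so the next rule applies.
Among Pereira, Nguyen and Amari, by lineal number (lower first): Pereira (107) before Nguyen (500) before Amari (946).
Among Yilmaz, Varga, Ibarra, Marino, Quinn, Kapoor and Salazar, by grade: Yilmaz and Varga (Colonel) before Ibarra, Marino, Quinn, Kapoor and Salazar (Major).
Among Yilmaz and Varga, by lineal number (lower first): Yilmaz (257) before Varga (673).
Among Ibarra, Marino, Quinn, Kapoor and Salazar, by lineal number (lower first): Ibarra (248) before Marino (269) before Quinn (377) before Kapoor (814) before Salazar (815).
Order: Pereira, Nguyen, Amari, Yilmaz, Varga, Ibarra, Marino, Quinn, Kapoor, Salazar.

Ibarra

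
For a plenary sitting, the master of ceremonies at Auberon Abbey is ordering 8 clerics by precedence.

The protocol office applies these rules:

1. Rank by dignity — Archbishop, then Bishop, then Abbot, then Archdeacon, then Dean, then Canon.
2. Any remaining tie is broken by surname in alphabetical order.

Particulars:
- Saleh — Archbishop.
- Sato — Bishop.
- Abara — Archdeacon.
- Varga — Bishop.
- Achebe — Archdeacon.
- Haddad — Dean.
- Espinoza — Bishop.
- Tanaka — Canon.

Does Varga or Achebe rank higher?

By dignity: Saleh (Archbishop); then Espinoza, Sato and Varga (Bishop); then Abara and Achebe (Archdeacon); then Haddad (Dean); then Tanaka (Canon).
Among Espinoza, Sato and Varga, alphabetically by surname: Espinoza before Sato before Varga.
Among Abara and Achebe, alphabetically by surname: Abara before Achebe.
So Varga takes precedence.

Varga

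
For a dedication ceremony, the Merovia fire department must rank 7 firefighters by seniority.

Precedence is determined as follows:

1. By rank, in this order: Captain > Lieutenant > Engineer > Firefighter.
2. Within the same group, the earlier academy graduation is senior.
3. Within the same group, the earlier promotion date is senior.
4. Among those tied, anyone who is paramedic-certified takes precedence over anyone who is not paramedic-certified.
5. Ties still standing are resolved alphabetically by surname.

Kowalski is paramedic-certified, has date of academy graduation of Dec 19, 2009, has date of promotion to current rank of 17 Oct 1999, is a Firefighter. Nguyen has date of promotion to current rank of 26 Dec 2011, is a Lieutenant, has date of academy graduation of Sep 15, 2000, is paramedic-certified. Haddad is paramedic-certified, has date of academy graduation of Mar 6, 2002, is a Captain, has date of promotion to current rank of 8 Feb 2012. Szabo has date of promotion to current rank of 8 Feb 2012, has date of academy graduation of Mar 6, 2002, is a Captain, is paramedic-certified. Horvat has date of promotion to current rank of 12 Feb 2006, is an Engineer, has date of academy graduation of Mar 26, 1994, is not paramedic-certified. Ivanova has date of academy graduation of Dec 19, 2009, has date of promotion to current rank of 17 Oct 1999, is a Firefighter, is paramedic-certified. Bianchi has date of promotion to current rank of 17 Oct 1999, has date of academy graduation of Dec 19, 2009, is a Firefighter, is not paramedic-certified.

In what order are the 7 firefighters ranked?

By rank: Haddad and Szabo (Captain); then Nguyen (Lieutenant); then Horvat (Engineer); then Ivanova, Kowalski and Bianchi (Firefighter).
Haddad and Szabo both have date of academy graduation Mar 6, 2002, so the next rule applies.
Haddad and Szabo both have date of promotion to current rank 8 Feb 2012, so the next rule applies.
Haddad and Szabo are each paramedic-certified, so the next rule applies.
Among Haddad and Szabo, alphabetically by surname: Haddad before Szabo.
Ivanova, Kowalski and Bianchi all have date of academy graduation Dec 19, 2009, so the next rule applies.
Ivanova, Kowalski and Bianchi all have date of promotion to current rank 17 Oct 1999, so the next rule applies.
Among Ivanova, Kowalski and Bianchi, paramedic-certified before not paramedic-certified: Ivanova and Kowalski (paramedic-certified) before Bianchi (not paramedic-certified).
Among Ivanova and Kowalski, alphabetically by surname: Ivanova before Kowalski.
Full order: Haddad, Szabo, Nguyen, Horvat, Ivanova, Kowalski, Bianchi.

Haddad, Szabo, Nguyen, Horvat, Ivanova, Kowalski, Bianchi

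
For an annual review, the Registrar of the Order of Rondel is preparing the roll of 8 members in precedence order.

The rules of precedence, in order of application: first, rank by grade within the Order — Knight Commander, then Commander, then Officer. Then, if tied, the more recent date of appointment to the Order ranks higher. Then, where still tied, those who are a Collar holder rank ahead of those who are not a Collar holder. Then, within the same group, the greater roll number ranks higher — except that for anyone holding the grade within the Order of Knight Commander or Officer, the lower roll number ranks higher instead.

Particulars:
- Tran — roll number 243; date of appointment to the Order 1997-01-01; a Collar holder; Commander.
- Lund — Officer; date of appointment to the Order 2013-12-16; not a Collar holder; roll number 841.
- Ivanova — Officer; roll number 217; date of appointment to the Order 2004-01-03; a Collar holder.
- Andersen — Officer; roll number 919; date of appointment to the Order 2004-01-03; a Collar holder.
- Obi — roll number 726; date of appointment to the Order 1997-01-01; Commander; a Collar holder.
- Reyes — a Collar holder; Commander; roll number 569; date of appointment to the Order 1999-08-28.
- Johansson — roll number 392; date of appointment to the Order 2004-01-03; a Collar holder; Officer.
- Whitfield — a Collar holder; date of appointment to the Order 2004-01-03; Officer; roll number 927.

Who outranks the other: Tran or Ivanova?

Tran

By grade within the Order: Reyes, Obi and Tran (Commander); then Lund, Ivanova, Johansson, Andersen and Whitfield (Officer).
Among Reyes, Obi and Tran, by date of appointment to the Order (later first): Reyes (1999-08-28) before Obi and Tran (1997-01-01).
Obi and Tran are each a Collar holder, so the next rule applies.
Among Obi and Tran, by roll number (higher first): Obi (726) before Tran (243).
Among Lund, Ivanova, Johansson, Andersen and Whitfield, by date of appointment to the Order (later first): Lund (2013-12-16) before Ivanova, Johansson, Andersen and Whitfield (2004-01-03).
Ivanova, Johansson, Andersen and Whitfield are each a Collar holder, so the next rule applies.
Among Ivanova, Johansson, Andersen and Whitfield, by roll number (lower first) (reversed rule for this group): Ivanova (217) before Johansson (392) before Andersen (919) before Whitfield (927).
So Tran takes precedence.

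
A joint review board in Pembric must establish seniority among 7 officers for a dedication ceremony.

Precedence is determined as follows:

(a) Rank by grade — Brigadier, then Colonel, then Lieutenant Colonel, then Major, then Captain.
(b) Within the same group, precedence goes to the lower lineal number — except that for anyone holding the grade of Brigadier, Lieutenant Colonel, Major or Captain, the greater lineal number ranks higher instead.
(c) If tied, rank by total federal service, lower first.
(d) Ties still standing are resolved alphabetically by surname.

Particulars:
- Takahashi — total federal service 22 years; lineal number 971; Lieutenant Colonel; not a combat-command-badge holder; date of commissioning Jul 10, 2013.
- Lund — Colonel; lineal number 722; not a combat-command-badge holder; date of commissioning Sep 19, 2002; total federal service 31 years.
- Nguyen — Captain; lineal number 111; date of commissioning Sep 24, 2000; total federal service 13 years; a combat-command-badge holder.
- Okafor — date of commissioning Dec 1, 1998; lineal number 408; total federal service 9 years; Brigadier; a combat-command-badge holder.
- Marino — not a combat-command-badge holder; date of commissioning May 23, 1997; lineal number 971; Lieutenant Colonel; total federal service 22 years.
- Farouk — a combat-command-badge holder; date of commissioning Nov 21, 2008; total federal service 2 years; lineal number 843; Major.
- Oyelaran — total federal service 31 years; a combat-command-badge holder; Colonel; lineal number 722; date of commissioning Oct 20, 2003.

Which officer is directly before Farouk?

By grade: Okafor (Brigadier); then Lund and Oyelaran (Colonel); then Marino and Takahashi (Lieutenant Colonel); then Farouk (Major); then Nguyen (Captain).
Lund and Oyelaran both have lineal number 722, so the next rule applies.
Lund and Oyelaran both have total federal service 31 years, so the next rule applies.
Among Lund and Oyelaran, alphabetically by surname: Lund before Oyelaran.
Marino and Takahashi both have lineal number 971, so the next rule applies.
Marino and Takahashi both have total federal service 22 years, so the next rule applies.
Among Marino and Takahashi, alphabetically by surname: Marino before Takahashi.
Order: Okafor, Lund, Oyelaran, Marino, Takahashi, Farouk, Nguyen.

Takahashi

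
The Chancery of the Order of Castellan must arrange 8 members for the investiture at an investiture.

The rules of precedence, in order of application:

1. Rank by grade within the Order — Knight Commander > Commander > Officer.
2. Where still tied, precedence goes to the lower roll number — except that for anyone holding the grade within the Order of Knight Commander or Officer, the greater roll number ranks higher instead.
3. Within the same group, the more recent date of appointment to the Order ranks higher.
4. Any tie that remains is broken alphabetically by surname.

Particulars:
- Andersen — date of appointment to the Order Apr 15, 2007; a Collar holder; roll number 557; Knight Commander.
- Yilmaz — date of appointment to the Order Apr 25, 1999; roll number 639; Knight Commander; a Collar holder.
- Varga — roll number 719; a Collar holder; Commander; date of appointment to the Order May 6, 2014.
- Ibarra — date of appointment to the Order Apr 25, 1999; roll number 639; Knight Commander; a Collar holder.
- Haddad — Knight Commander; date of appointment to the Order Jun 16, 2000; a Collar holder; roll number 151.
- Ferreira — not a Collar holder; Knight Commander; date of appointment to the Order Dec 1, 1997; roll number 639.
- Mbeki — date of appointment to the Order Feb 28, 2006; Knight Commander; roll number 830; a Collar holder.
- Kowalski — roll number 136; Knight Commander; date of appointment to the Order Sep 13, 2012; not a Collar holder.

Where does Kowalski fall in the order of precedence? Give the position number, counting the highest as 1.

By grade within the Order: Mbeki, Ibarra, Yilmaz, Ferreira, Andersen, Haddad and Kowalski (Knight Commander); then Varga (Commander).
Among Mbeki, Ibarra, Yilmaz, Ferreira, Andersen, Haddad and Kowalski, by roll number (higher first) (reversed rule for this group): Mbeki (830) before Ibarra, Yilmaz and Ferreira (639) before Andersen (557) before Haddad (151) before Kowalski (136).
Among Ibarra, Yilmaz and Ferreira, by date of appointment to the Order (later first): Ibarra and Yilmaz (Apr 25, 1999) before Ferreira (Dec 1, 1997).
Among Ibarra and Yilmaz, alphabetically by surname: Ibarra before Yilmaz.
Order: Mbeki, Ibarra, Yilmaz, Ferreira, Andersen, Haddad, Kowalski, Varga. So position 7.

7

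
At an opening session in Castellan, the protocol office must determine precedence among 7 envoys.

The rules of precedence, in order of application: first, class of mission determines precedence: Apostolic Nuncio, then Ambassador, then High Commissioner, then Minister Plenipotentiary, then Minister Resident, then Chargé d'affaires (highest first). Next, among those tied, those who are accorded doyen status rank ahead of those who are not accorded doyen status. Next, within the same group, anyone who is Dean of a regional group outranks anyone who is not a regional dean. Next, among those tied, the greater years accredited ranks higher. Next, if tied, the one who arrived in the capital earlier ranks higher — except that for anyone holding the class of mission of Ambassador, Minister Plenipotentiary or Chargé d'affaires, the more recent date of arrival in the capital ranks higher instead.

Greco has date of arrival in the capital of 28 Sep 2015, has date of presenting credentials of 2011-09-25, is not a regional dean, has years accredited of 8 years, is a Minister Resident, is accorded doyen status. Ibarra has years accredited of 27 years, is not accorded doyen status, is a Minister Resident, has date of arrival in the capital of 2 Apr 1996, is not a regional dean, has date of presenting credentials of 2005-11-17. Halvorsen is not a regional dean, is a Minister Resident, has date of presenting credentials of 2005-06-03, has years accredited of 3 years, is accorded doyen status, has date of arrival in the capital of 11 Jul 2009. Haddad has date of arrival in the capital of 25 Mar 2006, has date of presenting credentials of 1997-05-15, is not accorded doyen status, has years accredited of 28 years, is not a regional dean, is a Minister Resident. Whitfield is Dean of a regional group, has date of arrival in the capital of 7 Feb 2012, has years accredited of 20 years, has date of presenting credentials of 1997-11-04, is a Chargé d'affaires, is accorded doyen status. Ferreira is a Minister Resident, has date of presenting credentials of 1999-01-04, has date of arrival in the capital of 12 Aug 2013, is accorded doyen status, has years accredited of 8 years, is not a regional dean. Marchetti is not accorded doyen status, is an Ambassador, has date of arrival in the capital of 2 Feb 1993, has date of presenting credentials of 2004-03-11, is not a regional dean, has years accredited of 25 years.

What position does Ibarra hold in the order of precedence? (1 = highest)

6

By class of mission: Marchetti (Ambassador); then Ferreira, Greco, Halvorsen, Haddad and Ibarra (Minister Resident); then Whitfield (Chargé d'affaires).
Among Ferreira, Greco, Halvorsen, Haddad and Ibarra, accorded doyen status before not accorded doyen status: Ferreira, Greco and Halvorsen (accorded doyen status) before Haddad and Ibarra (not accorded doyen status).
Ferreira, Greco and Halvorsen are each not a regional dean, so the next rule applies.
Among Ferreira, Greco and Halvorsen, by years accredited (higher first): Ferreira and Greco (8 years) before Halvorsen (3 years).
Among Ferreira and Greco, by date of arrival in the capital (earlier first): Ferreira (12 Aug 2013) before Greco (28 Sep 2015).
Haddad and Ibarra are each not a regional dean, so the next rule applies.
Among Haddad and Ibarra, by years accredited (higher first): Haddad (28 years) before Ibarra (27 years).
Order: Marchetti, Ferreira, Greco, Halvorsen, Haddad, Ibarra, Whitfield. So position 6.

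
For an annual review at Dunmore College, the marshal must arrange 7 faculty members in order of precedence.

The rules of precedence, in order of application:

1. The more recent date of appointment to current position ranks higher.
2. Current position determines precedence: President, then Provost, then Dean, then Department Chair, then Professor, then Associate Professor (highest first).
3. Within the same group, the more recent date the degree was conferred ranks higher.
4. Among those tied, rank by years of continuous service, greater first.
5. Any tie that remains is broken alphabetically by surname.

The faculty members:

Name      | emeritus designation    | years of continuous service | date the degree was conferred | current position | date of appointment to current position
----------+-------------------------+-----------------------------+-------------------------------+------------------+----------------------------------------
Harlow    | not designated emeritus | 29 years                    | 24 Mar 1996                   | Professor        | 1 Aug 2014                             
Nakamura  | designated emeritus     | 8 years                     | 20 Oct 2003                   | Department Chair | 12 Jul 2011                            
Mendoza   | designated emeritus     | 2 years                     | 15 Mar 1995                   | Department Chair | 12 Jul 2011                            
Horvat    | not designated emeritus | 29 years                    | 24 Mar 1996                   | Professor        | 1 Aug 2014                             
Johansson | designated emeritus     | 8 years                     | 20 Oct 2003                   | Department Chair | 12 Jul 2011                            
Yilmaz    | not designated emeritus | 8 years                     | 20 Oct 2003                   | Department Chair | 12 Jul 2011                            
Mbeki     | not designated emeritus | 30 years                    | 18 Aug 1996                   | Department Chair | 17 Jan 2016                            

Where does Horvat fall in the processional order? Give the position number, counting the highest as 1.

By date of appointment to current position (later first): Mbeki (17 Jan 2016); then Harlow and Horvat (both 1 Aug 2014); then Johansson, Nakamura, Yilmaz and Mendoza (each 12 Jul 2011).
Harlow and Horvat are each Professor, so the next rule applies.
Harlow and Horvat both have date the degree was conferred 24 Mar 1996, so the next rule applies.
Harlow and Horvat both have years of continuous service 29 years, so the next rule applies.
Among Harlow and Horvat, alphabetically by surname: Harlow before Horvat.
Johansson, Nakamura, Yilmaz and Mendoza are each Department Chair, so the next rule applies.
Among Johansson, Nakamura, Yilmaz and Mendoza, by date the degree was conferred (later first): Johansson, Nakamura and Yilmaz (20 Oct 2003) before Mendoza (15 Mar 1995).
Johansson, Nakamura and Yilmaz all have years of continuous service 8 years, so the next rule applies.
Among Johansson, Nakamura and Yilmaz, alphabetically by surname: Johansson before Nakamura before Yilmaz.
Order: Mbeki, Harlow, Horvat, Johansson, Nakamura, Yilmaz, Mendoza. So position 3.

3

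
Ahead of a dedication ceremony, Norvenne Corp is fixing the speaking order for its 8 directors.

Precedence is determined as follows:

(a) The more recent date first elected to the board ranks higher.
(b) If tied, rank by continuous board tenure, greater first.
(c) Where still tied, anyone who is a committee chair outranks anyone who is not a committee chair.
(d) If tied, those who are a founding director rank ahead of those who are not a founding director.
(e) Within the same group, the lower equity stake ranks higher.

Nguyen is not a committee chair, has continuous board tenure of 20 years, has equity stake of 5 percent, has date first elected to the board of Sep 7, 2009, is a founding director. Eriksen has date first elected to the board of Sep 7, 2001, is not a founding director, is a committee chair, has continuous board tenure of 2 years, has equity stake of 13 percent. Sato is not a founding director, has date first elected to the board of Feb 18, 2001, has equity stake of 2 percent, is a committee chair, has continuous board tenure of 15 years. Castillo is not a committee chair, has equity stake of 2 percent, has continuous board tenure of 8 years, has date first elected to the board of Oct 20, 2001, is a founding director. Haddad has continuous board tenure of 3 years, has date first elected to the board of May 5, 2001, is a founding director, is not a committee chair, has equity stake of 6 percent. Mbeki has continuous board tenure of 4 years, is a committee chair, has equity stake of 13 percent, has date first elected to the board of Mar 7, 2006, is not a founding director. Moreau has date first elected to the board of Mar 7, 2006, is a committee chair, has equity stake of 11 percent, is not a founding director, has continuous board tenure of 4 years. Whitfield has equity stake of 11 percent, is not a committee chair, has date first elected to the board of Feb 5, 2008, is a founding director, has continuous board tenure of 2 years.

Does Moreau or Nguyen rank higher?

By date first elected to the board (later first): Nguyen (Sep 7, 2009); then Whitfield (Feb 5, 2008); then Moreau and Mbeki (both Mar 7, 2006); then Castillo (Oct 20, 2001); then Eriksen (Sep 7, 2001); then Haddad (May 5, 2001); then Sato (Feb 18, 2001).
Moreau and Mbeki both have continuous board tenure 4 years, so the next rule applies.
Moreau and Mbeki are each a committee chair, so the next rule applies.
Moreau and Mbeki are each not a founding director, so the next rule applies.
Among Moreau and Mbeki, by equity stake (lower first): Moreau (11 percent) before Mbeki (13 percent).
So Nguyen takes precedence.

Nguyen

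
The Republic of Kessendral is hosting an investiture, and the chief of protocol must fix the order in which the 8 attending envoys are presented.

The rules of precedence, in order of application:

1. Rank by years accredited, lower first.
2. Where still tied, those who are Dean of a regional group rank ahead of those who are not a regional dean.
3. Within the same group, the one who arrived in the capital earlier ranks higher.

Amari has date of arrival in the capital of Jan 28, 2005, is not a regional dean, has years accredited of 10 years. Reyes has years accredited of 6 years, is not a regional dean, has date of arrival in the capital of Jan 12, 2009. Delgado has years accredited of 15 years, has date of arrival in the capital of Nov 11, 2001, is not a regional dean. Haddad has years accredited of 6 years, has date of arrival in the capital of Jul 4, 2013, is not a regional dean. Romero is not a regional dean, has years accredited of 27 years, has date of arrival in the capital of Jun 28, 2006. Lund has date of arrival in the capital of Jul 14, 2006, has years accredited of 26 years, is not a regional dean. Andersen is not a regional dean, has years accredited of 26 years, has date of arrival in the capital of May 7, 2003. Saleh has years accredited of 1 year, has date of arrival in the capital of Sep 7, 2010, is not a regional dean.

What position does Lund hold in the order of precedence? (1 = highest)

By years accredited (lower first): Saleh (1 year); then Reyes and Haddad (both 6 years); then Amari (10 years); then Delgado (15 years); then Andersen and Lund (both 26 years); then Romero (27 years).
Reyes and Haddad are each not a regional dean, so the next rule applies.
Among Reyes and Haddad, by date of arrival in the capital (earlier first): Reyes (Jan 12, 2009) before Haddad (Jul 4, 2013).
Andersen and Lund are each not a regional dean, so the next rule applies.
Among Andersen and Lund, by date of arrival in the capital (earlier first): Andersen (May 7, 2003) before Lund (Jul 14, 2006).
Order: Saleh, Reyes, Haddad, Amari, Delgado, Andersen, Lund, Romero. So position 7.

7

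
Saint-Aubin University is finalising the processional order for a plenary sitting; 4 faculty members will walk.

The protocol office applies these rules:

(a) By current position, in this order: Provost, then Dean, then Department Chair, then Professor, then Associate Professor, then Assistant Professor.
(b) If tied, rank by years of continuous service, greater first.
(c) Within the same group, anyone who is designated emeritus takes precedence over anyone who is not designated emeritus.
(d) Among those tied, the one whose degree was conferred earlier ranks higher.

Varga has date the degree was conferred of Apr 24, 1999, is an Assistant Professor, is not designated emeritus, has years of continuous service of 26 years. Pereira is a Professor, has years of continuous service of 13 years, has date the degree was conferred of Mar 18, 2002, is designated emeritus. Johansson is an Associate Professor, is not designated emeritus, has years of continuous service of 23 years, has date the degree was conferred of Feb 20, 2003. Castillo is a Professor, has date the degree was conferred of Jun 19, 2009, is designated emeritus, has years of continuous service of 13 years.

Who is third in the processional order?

By current position: Pereira and Castillo (Professor); then Johansson (Associate Professor); then Varga (Assistant Professor).
Pereira and Castillo both have years of continuous service 13 years, so the next rule applies.
Pereira and Castillo are each designated emeritus, so the next rule applies.
Among Pereira and Castillo, by date the degree was conferred (earlier first): Pereira (Mar 18, 2002) before Castillo (Jun 19, 2009).
Order: Pereira, Castillo, Johansson, Varga.

Johansson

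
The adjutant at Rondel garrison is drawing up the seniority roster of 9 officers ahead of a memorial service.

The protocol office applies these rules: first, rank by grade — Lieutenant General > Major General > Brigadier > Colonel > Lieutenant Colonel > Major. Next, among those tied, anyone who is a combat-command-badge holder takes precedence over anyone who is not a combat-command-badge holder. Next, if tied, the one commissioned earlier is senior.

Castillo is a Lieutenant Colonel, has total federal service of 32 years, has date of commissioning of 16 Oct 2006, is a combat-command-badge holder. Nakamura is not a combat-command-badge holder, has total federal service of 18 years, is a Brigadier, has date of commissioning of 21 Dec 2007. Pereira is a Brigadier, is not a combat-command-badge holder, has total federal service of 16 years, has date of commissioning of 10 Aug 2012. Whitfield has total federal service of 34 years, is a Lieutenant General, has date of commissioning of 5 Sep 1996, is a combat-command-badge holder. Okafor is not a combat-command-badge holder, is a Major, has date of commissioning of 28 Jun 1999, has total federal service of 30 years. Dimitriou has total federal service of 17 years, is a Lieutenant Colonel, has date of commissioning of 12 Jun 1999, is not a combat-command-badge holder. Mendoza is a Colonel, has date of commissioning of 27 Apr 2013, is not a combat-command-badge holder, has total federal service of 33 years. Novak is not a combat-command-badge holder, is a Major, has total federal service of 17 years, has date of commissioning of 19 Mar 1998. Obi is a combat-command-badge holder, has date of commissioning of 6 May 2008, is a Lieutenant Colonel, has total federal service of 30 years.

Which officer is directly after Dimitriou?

By grade: Whitfield (Lieutenant General); then Nakamura and Pereira (Brigadier); then Mendoza (Colonel); then Castillo, Obi and Dimitriou (Lieutenant Colonel); then Novak and Okafor (Major).
Nakamura and Pereira are each not a combat-command-badge holder, so the next rule applies.
Among Nakamura and Pereira, by date of commissioning (earlier first): Nakamura (21 Dec 2007) before Pereira (10 Aug 2012).
Among Castillo, Obi and Dimitriou, a combat-command-badge holder before not a combat-command-badge holder: Castillo and Obi (a combat-command-badge holder) before Dimitriou (not a combat-command-badge holder).
Among Castillo and Obi, by date of commissioning (earlier first): Castillo (16 Oct 2006) before Obi (6 May 2008).
Novak and Okafor are each not a combat-command-badge holder, so the next rule applies.
Among Novak and Okafor, by date of commissioning (earlier first): Novak (19 Mar 1998) before Okafor (28 Jun 1999).
Order: Whitfield, Nakamura, Pereira, Mendoza, Castillo, Obi, Dimitriou, Novak, Okafor.

Novak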